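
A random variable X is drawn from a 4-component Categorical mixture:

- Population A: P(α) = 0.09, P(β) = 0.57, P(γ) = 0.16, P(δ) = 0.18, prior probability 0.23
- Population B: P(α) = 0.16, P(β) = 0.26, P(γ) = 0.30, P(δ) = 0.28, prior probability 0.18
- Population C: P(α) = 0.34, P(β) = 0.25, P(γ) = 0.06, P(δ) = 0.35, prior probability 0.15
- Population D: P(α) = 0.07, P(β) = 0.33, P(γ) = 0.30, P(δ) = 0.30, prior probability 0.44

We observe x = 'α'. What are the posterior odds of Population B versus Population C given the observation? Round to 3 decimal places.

The posterior odds equal the prior odds times the likelihood ratio: (P(Z=i)/P(Z=j))·(f_i(x)/f_j(x)).
Categorical probabilities:
  f_A = 0.09
  f_B = 0.16
  f_C = 0.34
  f_D = 0.07
Posterior odds = (P(Z=B)·f_B) / (P(Z=C)·f_C) = (0.18·0.16) / (0.15·0.34) = 0.0288 / 0.051 ≈ 0.565

0.565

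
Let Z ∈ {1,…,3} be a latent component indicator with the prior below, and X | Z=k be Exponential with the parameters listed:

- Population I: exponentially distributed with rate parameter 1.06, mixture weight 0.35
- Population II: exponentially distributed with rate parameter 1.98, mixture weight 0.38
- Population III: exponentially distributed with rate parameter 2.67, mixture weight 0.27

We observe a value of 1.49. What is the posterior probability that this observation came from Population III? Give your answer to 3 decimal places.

P(component k | x) = P(Z=k)·f_k(x) / marginal(x), where marginal(x) = Σ_j P(Z=j)·f_j(x).
Component likelihoods at x = 1.49:
  L_I = 1.06·e^(−1.06·1.49) = 1.06·e^(−1.5794) = 0.218465
  L_II = 1.98·e^(−1.98·1.49) = 1.98·e^(−2.9502) = 0.103612
  L_III = 2.67·e^(−2.67·1.49) = 2.67·e^(−3.9783) = 0.0499755
Weight by the priors:
  P(Z=I)·L_I = 0.35 × 0.218465 = 0.0764626
  P(Z=II)·L_II = 0.38 × 0.103612 = 0.0393725
  P(Z=III)·L_III = 0.27 × 0.0499755 = 0.0134934
Normaliser: 0.0764626 + 0.0393725 + 0.0134934 = 0.129329
So the posterior for Population III is 0.0134934 / 0.129329 ≈ 0.104.

0.104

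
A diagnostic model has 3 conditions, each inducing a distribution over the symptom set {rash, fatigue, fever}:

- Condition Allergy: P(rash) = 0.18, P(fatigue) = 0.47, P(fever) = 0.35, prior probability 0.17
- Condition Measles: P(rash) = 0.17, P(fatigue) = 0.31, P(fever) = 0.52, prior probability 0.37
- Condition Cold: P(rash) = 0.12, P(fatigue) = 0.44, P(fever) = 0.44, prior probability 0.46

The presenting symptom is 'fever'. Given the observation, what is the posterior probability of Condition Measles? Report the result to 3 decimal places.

The responsibility of component k is w_k f_k(x) divided by Σ_j w_j f_j(x).
Component likelihoods at x = 'fever':
  f_Allergy = P(fever | comp) = 0.35
  f_Measles = P(fever | comp) = 0.52
  f_Cold = P(fever | comp) = 0.44
Prior × likelihood for each component:
  w_Allergy·f_Allergy = 0.17 × 0.35 = 0.0595
  w_Measles·f_Measles = 0.37 × 0.52 = 0.1924
  w_Cold·f_Cold = 0.46 × 0.44 = 0.2024
Denominator: 0.0595 + 0.1924 + 0.2024 = 0.4543
Responsibility of Condition Measles: 0.1924 / 0.4543 ≈ 0.424

0.424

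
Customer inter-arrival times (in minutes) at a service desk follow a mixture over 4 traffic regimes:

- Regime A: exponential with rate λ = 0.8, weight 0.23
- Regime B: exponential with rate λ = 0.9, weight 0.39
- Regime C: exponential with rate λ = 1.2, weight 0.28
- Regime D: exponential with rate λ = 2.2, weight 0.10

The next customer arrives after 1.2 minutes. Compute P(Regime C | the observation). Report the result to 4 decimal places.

0.2794

The responsibility of component k is π_k f_k(x) divided by Σ_j π_j f_j(x).
Exponential densities:
  f_A = 0.306314
  f_B = 0.305636
  f_C = 0.284313
  f_D = 0.156995
Unnormalised posteriors:
  π_A·f_A = 0.23 × 0.306314 = 0.0704523
  π_B·f_B = 0.39 × 0.305636 = 0.119198
  π_C·f_C = 0.28 × 0.284313 = 0.0796077
  π_D·f_D = 0.10 × 0.156995 = 0.0156995
Normaliser: 0.0704523 + 0.119198 + 0.0796077 + 0.0156995 = 0.284958
P(Regime C | x) ≈ 0.2794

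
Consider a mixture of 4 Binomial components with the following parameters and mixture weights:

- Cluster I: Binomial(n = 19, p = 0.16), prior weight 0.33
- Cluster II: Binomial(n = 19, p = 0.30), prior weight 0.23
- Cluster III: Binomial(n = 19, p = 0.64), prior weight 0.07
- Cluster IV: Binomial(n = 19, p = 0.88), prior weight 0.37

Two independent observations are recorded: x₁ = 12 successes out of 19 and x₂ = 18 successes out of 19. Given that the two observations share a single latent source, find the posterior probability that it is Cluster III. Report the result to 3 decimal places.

0.081

P(component k | x) = P(Z=k)·f_k(x) / marginal(x), where marginal(x) = Σ_j P(Z=j)·f_j(x).
Since both observations come from the same component, the likelihood for component k is f_k(x₁)·f_k(x₂).
  f_I = [4.18525e-06] × [7.5369e-14] = 3.15438e-19
  f_II = [0.0022053] × [5.15269e-09] = 1.13633e-11
  f_III = [0.186468] × [0.00221971] = 0.000413904
  f_IV = [0.00389393] × [0.228362] = 0.000889223
Prior × likelihood for each component:
  P(Z=I)·f_I = 0.33 × 3.15438e-19 = 1.04095e-19
  P(Z=II)·f_II = 0.23 × 1.13633e-11 = 2.61355e-12
  P(Z=III)·f_III = 0.07 × 0.000413904 = 2.89733e-05
  P(Z=IV)·f_IV = 0.37 × 0.000889223 = 0.000329013
Normaliser: 1.04095e-19 + 2.61355e-12 + 2.89733e-05 + 0.000329013 = 0.000357986
P(Cluster III | x₁, x₂) = 2.89733e-05 / 0.000357986 ≈ 0.081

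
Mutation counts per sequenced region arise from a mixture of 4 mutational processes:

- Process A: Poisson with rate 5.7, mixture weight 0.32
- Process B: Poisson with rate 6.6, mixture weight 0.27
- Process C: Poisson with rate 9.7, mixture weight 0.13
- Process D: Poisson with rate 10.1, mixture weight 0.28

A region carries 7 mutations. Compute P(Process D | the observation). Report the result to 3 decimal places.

0.206

By Bayes' theorem, P(k | x) = P(Z=k) f_k(x) / Σ_j P(Z=j) f_j(x).
Evaluate each component's likelihood at the observed value:
  p_A = e^(−5.7)·5.7^7/7! = 0.129782
  p_B = e^(−6.6)·6.6^7/7! = 0.147243
  p_C = e^(−9.7)·9.7^7/7! = 0.0982461
  p_D = e^(−10.1)·10.1^7/7! = 0.0873866
Weight by the priors:
  P(Z=A)·p_A = 0.32 × 0.129782 = 0.0415303
  P(Z=B)·p_B = 0.27 × 0.147243 = 0.0397555
  P(Z=C)·p_C = 0.13 × 0.0982461 = 0.012772
  P(Z=D)·p_D = 0.28 × 0.0873866 = 0.0244682
Sum: 0.0415303 + 0.0397555 + 0.012772 + 0.0244682 = 0.118526
P(Process D | x) = 0.0244682 / 0.118526 ≈ 0.206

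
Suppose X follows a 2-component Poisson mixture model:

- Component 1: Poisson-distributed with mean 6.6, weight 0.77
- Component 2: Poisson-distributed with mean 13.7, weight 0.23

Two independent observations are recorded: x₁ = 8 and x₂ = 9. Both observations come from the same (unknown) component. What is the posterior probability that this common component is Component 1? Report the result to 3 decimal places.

0.952

Apply Bayes' rule: the posterior for each component is proportional to its prior times its likelihood at x.
Since both observations come from the same component, the likelihood for component k is f_k(x₁)·f_k(x₂).
  L_1 = [0.121475] × [0.0890818] = 0.0108212
  L_2 = [0.0345469] × [0.0525881] = 0.00181676
Weight by the priors:
  w_1·L_1 = 0.77 × 0.0108212 = 0.00833234
  w_2·L_2 = 0.23 × 0.00181676 = 0.000417855
Sum: 0.00833234 + 0.000417855 = 0.00875019
P(Component 1 | data) = 0.00833234 / 0.00875019 ≈ 0.952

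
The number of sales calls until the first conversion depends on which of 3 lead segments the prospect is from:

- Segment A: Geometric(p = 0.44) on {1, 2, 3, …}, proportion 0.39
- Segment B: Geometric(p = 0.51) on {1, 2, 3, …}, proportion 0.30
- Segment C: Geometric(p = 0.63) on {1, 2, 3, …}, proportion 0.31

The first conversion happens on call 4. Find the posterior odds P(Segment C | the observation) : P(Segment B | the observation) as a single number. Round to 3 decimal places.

0.550

Posterior odds = (π_i f_i(x)) / (π_j f_j(x)); the normalising sum cancels.
Geometric probabilities:
  p_A = 0.077271
  p_B = 0.060001
  p_C = 0.0319114
Odds = (0.31/0.30) × (0.0319114/0.060001) = 1.03333 × 0.531848 ≈ 0.550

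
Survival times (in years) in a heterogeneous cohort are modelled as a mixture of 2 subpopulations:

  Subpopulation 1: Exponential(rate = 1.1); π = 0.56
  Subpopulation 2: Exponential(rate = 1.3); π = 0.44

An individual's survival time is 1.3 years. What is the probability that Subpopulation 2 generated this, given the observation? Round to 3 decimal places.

0.417

The responsibility of component k is π_k f_k(x) divided by Σ_j π_j f_j(x).
Exponential densities:
  p_1 = 1.1·e^(−1.1·1.3) = 1.1·e^(−1.4300) = 0.26324
  p_2 = 1.3·e^(−1.3·1.3) = 1.3·e^(−1.6900) = 0.239875
Unnormalised posteriors:
  π_1·p_1 = 0.56 × 0.26324 = 0.147414
  π_2·p_2 = 0.44 × 0.239875 = 0.105545
Denominator: 0.147414 + 0.105545 = 0.252959
P(Subpopulation 2 | 1.3 years) = 0.105545 / 0.252959 ≈ 0.417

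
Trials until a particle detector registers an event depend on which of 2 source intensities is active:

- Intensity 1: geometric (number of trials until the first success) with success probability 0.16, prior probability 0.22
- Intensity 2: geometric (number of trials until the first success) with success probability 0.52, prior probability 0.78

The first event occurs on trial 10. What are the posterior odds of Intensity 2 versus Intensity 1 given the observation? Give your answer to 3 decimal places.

Only the two components matter; the odds are (π_i f_i(x)) / (π_j f_j(x)).
Component likelihoods at x = 10:
  L_1 = 0.16·(1−0.16)^9 = 0.16·0.208216 = 0.0333145
  L_2 = 0.52·(1−0.52)^9 = 0.52·0.00135261 = 0.000703355
0.000548617 / 0.00732919 ≈ 0.075

0.075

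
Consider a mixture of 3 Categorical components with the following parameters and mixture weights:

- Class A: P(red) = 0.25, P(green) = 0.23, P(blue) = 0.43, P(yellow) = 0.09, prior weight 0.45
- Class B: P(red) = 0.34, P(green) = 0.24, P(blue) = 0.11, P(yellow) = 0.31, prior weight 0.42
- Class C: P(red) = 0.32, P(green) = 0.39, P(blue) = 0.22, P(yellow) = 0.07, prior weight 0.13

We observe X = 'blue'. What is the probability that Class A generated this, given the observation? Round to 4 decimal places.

0.7212

P(component k | x) = π_k·f_k(x) / marginal(x), where marginal(x) = Σ_j π_j·f_j(x).
Categorical probabilities:
  L_A = 0.43
  L_B = 0.11
  L_C = 0.22
Prior × likelihood for each component:
  π_A·L_A = 0.45 × 0.43 = 0.1935
  π_B·L_B = 0.42 × 0.11 = 0.0462
  π_C·L_C = 0.13 × 0.22 = 0.0286
Sum: 0.1935 + 0.0462 + 0.0286 = 0.2683
P(Class A | 'blue') = 0.1935 / 0.2683 ≈ 0.7212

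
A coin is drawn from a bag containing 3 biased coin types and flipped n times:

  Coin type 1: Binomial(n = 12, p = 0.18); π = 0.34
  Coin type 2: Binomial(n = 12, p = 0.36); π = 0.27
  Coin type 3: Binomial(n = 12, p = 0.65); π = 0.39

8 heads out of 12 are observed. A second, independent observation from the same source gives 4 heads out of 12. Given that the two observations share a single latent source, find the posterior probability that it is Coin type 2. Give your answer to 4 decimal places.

0.4451

Posterior ∝ prior × likelihood, so P(k | x) ∝ P(Z=k) f_k(x); normalise over all components.
Since both observations come from the same component, the likelihood for component k is f_k(x₁)·f_k(x₂).
  p_1 = [C(12,8)·0.18^8·0.82^4 = 495·1.102e-06·0.452122 = 0.000246627] × [0.10622] = 2.61967e-05
  p_2 = [C(12,8)·0.36^8·0.64^4 = 495·0.000282111·0.167772 = 0.0234285] × [0.234021] = 0.00548277
  p_3 = [C(12,8)·0.65^8·0.35^4 = 495·0.0318645·0.0150062 = 0.236692] × [0.0198977] = 0.00470963
Unnormalised posteriors:
  P(Z=1)·p_1 = 0.34 × 2.61967e-05 = 8.90688e-06
  P(Z=2)·p_2 = 0.27 × 0.00548277 = 0.00148035
  P(Z=3)·p_3 = 0.39 × 0.00470963 = 0.00183676
Sum: 8.90688e-06 + 0.00148035 + 0.00183676 = 0.00332601
P(Coin type 2 | x₁, x₂) ≈ 0.4451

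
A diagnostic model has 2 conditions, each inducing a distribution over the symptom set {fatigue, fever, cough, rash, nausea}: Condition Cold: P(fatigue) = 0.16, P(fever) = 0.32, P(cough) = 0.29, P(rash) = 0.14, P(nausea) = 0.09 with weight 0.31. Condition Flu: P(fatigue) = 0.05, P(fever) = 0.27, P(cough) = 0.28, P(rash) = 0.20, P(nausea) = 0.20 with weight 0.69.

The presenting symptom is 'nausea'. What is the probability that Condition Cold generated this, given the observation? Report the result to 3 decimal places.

0.168

The responsibility of component k is π_k f_k(x) divided by Σ_j π_j f_j(x).
Evaluate each component's likelihood at the observed value:
  p_Cold = 0.09
  p_Flu = 0.2
Multiply by the mixture weights:
  π_Cold·p_Cold = 0.31 × 0.09 = 0.0279
  π_Flu·p_Flu = 0.69 × 0.2 = 0.138
Sum: 0.0279 + 0.138 = 0.1659
P(Condition Cold | the observation) = 0.0279 / 0.1659 ≈ 0.168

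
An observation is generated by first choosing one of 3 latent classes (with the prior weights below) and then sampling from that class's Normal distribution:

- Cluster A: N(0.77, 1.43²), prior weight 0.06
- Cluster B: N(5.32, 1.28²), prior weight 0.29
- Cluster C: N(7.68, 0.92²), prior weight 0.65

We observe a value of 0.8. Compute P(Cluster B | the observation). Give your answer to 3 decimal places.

By Bayes' theorem, P(k | x) = π_k f_k(x) / Σ_j π_j f_j(x).
Evaluate each component's likelihood at the observed value:
  L_A = (1/(1.43·√(2π)))·exp(−(0.8−0.77)²/(2·1.43²)) = 0.278981·exp(-0.00022) = 0.278919
  L_B = (1/(1.28·√(2π)))·exp(−(0.8−5.32)²/(2·1.28²)) = 0.311674·exp(-6.23486) = 0.000610848
  L_C = (1/(0.92·√(2π)))·exp(−(0.8−7.68)²/(2·0.92²)) = 0.433633·exp(-27.96219) = 3.11384e-13
Unnormalised posteriors:
  π_A·L_A = 0.06 × 0.278919 = 0.0167352
  π_B·L_B = 0.29 × 0.000610848 = 0.000177146
  π_C·L_C = 0.65 × 3.11384e-13 = 2.024e-13
Evidence: 0.0167352 + 0.000177146 + 2.024e-13 = 0.0169123
So the posterior for Cluster B is 0.000177146 / 0.0169123 ≈ 0.010.

0.010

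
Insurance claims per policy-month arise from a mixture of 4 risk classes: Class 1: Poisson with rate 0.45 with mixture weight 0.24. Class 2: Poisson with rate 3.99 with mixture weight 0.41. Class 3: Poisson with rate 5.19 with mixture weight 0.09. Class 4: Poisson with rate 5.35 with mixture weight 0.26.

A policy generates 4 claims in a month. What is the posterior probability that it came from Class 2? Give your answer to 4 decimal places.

0.5819

The responsibility of component k is w_k f_k(x) divided by Σ_j w_j f_j(x).
Evaluate each component's likelihood at the observed value:
  f_1 = e^(−0.45)·0.45^4/4! = 0.00108945
  f_2 = e^(−3.99)·3.99^4/4! = 0.195364
  f_3 = e^(−5.19)·5.19^4/4! = 0.16845
  f_4 = e^(−5.35)·5.35^4/4! = 0.16208
Weight by the priors:
  w_1·f_1 = 0.24 × 0.00108945 = 0.000261467
  w_2·f_2 = 0.41 × 0.195364 = 0.0800994
  w_3·f_3 = 0.09 × 0.16845 = 0.0151605
  w_4·f_4 = 0.26 × 0.16208 = 0.0421407
Normaliser: 0.000261467 + 0.0800994 + 0.0151605 + 0.0421407 = 0.137662
P(Class 2 | the observation) ≈ 0.5819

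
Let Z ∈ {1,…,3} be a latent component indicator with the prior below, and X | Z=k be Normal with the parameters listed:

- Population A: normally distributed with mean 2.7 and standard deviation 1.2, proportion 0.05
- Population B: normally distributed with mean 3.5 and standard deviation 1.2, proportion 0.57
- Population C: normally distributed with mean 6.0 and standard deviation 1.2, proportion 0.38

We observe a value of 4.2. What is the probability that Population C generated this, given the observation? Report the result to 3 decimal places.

0.197

The responsibility of component k is π_k f_k(x) divided by Σ_j π_j f_j(x).
Component likelihoods at x = 4.2:
  p_A = (1/(1.2·√(2π)))·exp(−(4.2−2.7)²/(2·1.2²)) = 0.332452·exp(-0.78125) = 0.152208
  p_B = (1/(1.2·√(2π)))·exp(−(4.2−3.5)²/(2·1.2²)) = 0.332452·exp(-0.17014) = 0.280439
  p_C = (1/(1.2·√(2π)))·exp(−(4.2−6.0)²/(2·1.2²)) = 0.332452·exp(-1.12500) = 0.107931
Weight by the priors:
  π_A·p_A = 0.05 × 0.152208 = 0.00761038
  π_B·p_B = 0.57 × 0.280439 = 0.15985
  π_C·p_C = 0.38 × 0.107931 = 0.0410139
Marginal: 0.00761038 + 0.15985 + 0.0410139 = 0.208475
P(Population C | x) ≈ 0.197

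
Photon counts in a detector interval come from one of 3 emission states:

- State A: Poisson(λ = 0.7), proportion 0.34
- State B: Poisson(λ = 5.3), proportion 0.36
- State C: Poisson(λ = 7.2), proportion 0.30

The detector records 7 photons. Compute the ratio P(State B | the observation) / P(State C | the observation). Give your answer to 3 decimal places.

Posterior odds = (w_i f_i(x)) / (w_j f_j(x)); the normalising sum cancels.
Poisson probabilities:
  f_A = 8.11427e-06
  f_B = 0.116343
  f_C = 0.148586
0.0418834 / 0.0445757 ≈ 0.940

0.940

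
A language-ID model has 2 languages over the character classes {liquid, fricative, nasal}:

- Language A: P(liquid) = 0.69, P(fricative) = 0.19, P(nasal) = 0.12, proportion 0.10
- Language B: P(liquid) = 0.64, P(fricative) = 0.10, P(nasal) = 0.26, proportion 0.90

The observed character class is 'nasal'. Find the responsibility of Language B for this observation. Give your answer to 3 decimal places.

Posterior ∝ prior × likelihood, so P(k | x) ∝ w_k f_k(x); normalise over all components.
Evaluate each component's likelihood at the observed value:
  p_A = 0.12
  p_B = 0.26
Weight by the priors:
  w_A·p_A = 0.10 × 0.12 = 0.012
  w_B·p_B = 0.90 × 0.26 = 0.234
Evidence: 0.012 + 0.234 = 0.246
Responsibility of Language B: 0.234 / 0.246 ≈ 0.951

0.951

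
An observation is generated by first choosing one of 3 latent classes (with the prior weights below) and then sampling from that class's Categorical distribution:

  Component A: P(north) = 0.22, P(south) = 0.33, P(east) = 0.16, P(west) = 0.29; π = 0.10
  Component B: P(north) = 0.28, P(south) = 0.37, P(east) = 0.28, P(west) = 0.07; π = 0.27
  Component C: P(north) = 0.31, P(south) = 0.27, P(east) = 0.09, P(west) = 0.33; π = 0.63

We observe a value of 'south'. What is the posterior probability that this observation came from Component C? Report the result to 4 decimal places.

Apply Bayes' rule: the posterior for each component is proportional to its prior times its likelihood at x.
Evaluate each component's likelihood at the observed value:
  L_A = P(south | comp) = 0.33
  L_B = P(south | comp) = 0.37
  L_C = P(south | comp) = 0.27
Weight by the priors:
  P(Z=A)·L_A = 0.10 × 0.33 = 0.033
  P(Z=B)·L_B = 0.27 × 0.37 = 0.0999
  P(Z=C)·L_C = 0.63 × 0.27 = 0.1701
Evidence: 0.033 + 0.0999 + 0.1701 = 0.303
So the posterior for Component C is 0.1701 / 0.303 ≈ 0.5614.

0.5614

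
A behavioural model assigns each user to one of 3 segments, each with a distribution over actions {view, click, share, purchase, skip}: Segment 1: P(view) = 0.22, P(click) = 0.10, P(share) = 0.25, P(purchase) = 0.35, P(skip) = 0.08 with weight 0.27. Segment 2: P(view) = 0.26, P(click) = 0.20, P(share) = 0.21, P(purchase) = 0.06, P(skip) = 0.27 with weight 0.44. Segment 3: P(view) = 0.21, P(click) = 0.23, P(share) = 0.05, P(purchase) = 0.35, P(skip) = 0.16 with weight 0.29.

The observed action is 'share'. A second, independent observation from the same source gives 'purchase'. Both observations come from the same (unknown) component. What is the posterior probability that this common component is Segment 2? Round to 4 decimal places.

0.1619

Posterior ∝ prior × likelihood, so P(k | x) ∝ π_k f_k(x); normalise over all components.
Since both observations come from the same component, the likelihood for component k is f_k(x₁)·f_k(x₂).
  f_1 = [0.25] × [0.35] = 0.0875
  f_2 = [0.21] × [0.06] = 0.0126
  f_3 = [0.05] × [0.35] = 0.0175
Unnormalised posteriors:
  π_1·f_1 = 0.27 × 0.0875 = 0.023625
  π_2·f_2 = 0.44 × 0.0126 = 0.005544
  π_3·f_3 = 0.29 × 0.0175 = 0.005075
Evidence: 0.023625 + 0.005544 + 0.005075 = 0.034244
P(Segment 2 | x₁, x₂) ≈ 0.1619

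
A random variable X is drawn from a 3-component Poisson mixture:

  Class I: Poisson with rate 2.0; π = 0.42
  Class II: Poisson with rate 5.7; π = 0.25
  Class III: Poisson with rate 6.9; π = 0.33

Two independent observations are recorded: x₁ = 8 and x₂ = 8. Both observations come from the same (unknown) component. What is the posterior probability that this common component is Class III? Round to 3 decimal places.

Posterior ∝ prior × likelihood, so P(k | x) ∝ w_k f_k(x); normalise over all components.
Since both observations come from the same component, the likelihood for component k is f_k(x₁)·f_k(x₂).
  L_I = [e^(−2.0)·2.0^8/8! = 0.000859272] × [0.000859272] = 7.38348e-07
  L_II = [e^(−5.7)·5.7^8/8! = 0.0924698] × [0.0924698] = 0.00855066
  L_III = [e^(−6.9)·6.9^8/8! = 0.128422] × [0.128422] = 0.0164923
Prior × likelihood for each component:
  w_I·L_I = 0.42 × 7.38348e-07 = 3.10106e-07
  w_II·L_II = 0.25 × 0.00855066 = 0.00213766
  w_III·L_III = 0.33 × 0.0164923 = 0.00544245
Denominator: 3.10106e-07 + 0.00213766 + 0.00544245 = 0.00758043
P(Class III | x₁, x₂) ≈ 0.718

0.718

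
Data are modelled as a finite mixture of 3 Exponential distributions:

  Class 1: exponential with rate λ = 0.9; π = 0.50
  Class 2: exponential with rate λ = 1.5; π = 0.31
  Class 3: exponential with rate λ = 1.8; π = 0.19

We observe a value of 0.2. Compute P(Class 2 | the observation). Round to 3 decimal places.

0.359

Apply Bayes' rule: the posterior for each component is proportional to its prior times its likelihood at x.
Evaluate each component's likelihood at the observed value:
  L_1 = 0.9·e^(−0.9·0.2) = 0.9·e^(−0.1800) = 0.751743
  L_2 = 1.5·e^(−1.5·0.2) = 1.5·e^(−0.3000) = 1.11123
  L_3 = 1.8·e^(−1.8·0.2) = 1.8·e^(−0.3600) = 1.25582
Multiply by the mixture weights:
  π_1·L_1 = 0.50 × 0.751743 = 0.375872
  π_2·L_2 = 0.31 × 1.11123 = 0.34448
  π_3·L_3 = 0.19 × 1.25582 = 0.238605
Normaliser: 0.375872 + 0.34448 + 0.238605 = 0.958957
P(Class 2 | 0.2) ≈ 0.359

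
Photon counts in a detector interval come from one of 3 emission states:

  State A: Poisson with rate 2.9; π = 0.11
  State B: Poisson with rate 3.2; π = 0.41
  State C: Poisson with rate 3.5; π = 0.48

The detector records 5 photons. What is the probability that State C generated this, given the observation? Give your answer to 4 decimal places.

Apply Bayes' rule: the posterior for each component is proportional to its prior times its likelihood at x.
Poisson probabilities:
  p_A = 0.0940491
  p_B = 0.113979
  p_C = 0.132169
Multiply by the mixture weights:
  P(Z=A)·p_A = 0.11 × 0.0940491 = 0.0103454
  P(Z=B)·p_B = 0.41 × 0.113979 = 0.0467315
  P(Z=C)·p_C = 0.48 × 0.132169 = 0.0634409
Evidence: 0.0103454 + 0.0467315 + 0.0634409 = 0.120518
Responsibility of State C: 0.0634409 / 0.120518 ≈ 0.5264

0.5264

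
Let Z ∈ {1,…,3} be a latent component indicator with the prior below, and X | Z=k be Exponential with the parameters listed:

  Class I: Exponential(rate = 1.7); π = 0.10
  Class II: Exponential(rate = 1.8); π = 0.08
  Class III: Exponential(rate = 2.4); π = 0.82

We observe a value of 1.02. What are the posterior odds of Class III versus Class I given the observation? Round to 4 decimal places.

5.6688

Only the two components matter; the odds are (π_i f_i(x)) / (π_j f_j(x)).
Component likelihoods at x = 1.02:
  L_I = 1.7·e^(−1.7·1.02) = 1.7·e^(−1.7340) = 0.30018
  L_II = 1.8·e^(−1.8·1.02) = 1.8·e^(−1.8360) = 0.287017
  L_III = 2.4·e^(−2.4·1.02) = 2.4·e^(−2.4480) = 0.207519
0.170166 / 0.030018 ≈ 5.6688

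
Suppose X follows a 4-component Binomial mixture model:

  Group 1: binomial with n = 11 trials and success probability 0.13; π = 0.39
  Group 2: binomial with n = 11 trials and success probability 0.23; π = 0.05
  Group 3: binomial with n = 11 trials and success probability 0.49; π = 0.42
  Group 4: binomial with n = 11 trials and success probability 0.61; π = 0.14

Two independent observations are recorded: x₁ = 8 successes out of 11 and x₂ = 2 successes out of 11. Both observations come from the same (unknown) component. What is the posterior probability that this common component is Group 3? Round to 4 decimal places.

0.8859

By Bayes' theorem, P(k | x) = P(Z=k) f_k(x) / Σ_j P(Z=j) f_j(x).
Since both observations come from the same component, the likelihood for component k is f_k(x₁)·f_k(x₂).
  p_1 = [8.86316e-06] × [0.265413] = 2.3524e-06
  p_2 = [0.000589901] × [0.276844] = 0.00016331
  p_3 = [0.0727383] × [0.0308238] = 0.00224207
  p_4 = [0.187636] × [0.00427173] = 0.000801531
Multiply by the mixture weights:
  P(Z=1)·p_1 = 0.39 × 2.3524e-06 = 9.17436e-07
  P(Z=2)·p_2 = 0.05 × 0.00016331 = 8.16552e-06
  P(Z=3)·p_3 = 0.42 × 0.00224207 = 0.00094167
  P(Z=4)·p_4 = 0.14 × 0.000801531 = 0.000112214
Normaliser: 9.17436e-07 + 8.16552e-06 + 0.00094167 + 0.000112214 = 0.00106297
So the posterior for Group 3 is 0.00094167 / 0.00106297 ≈ 0.8859.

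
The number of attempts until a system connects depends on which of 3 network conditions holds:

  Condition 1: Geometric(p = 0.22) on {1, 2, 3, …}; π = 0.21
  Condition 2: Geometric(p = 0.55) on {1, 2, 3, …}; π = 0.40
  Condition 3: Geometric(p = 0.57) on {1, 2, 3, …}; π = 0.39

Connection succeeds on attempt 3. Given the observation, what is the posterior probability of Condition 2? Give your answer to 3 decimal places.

By Bayes' theorem, P(k | x) = π_k f_k(x) / Σ_j π_j f_j(x).
Geometric probabilities:
  f_1 = 0.22·(1−0.22)^2 = 0.22·0.6084 = 0.133848
  f_2 = 0.55·(1−0.55)^2 = 0.55·0.2025 = 0.111375
  f_3 = 0.57·(1−0.57)^2 = 0.57·0.1849 = 0.105393
Weight by the priors:
  π_1·f_1 = 0.21 × 0.133848 = 0.0281081
  π_2·f_2 = 0.40 × 0.111375 = 0.04455
  π_3·f_3 = 0.39 × 0.105393 = 0.0411033
Denominator: 0.0281081 + 0.04455 + 0.0411033 = 0.113761
P(Condition 2 | x) = 0.04455 / 0.113761 ≈ 0.392

0.392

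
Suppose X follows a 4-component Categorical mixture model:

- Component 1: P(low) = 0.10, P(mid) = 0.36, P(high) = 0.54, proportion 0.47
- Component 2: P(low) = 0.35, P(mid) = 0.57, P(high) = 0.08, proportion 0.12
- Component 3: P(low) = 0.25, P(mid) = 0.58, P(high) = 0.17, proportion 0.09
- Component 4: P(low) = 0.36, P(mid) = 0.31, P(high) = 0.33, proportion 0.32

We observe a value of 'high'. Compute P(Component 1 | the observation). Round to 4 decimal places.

By Bayes' theorem, P(k | x) = π_k f_k(x) / Σ_j π_j f_j(x).
Categorical probabilities:
  f_1 = P(high | comp) = 0.54
  f_2 = P(high | comp) = 0.08
  f_3 = P(high | comp) = 0.17
  f_4 = P(high | comp) = 0.33
Unnormalised posteriors:
  π_1·f_1 = 0.47 × 0.54 = 0.2538
  π_2·f_2 = 0.12 × 0.08 = 0.0096
  π_3·f_3 = 0.09 × 0.17 = 0.0153
  π_4·f_4 = 0.32 × 0.33 = 0.1056
Evidence: 0.2538 + 0.0096 + 0.0153 + 0.1056 = 0.3843
So the posterior for Component 1 is 0.2538 / 0.3843 ≈ 0.6604.

0.6604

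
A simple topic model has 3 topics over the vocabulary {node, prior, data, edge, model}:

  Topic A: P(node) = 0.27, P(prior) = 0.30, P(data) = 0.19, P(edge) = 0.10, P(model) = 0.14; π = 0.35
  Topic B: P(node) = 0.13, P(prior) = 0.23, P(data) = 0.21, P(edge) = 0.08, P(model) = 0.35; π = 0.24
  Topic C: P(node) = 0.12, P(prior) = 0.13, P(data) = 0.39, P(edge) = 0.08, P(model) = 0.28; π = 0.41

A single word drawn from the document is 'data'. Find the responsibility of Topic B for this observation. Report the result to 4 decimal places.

0.1821

The responsibility of component k is w_k f_k(x) divided by Σ_j w_j f_j(x).
Component likelihoods at x = 'data':
  f_A = 0.19
  f_B = 0.21
  f_C = 0.39
Unnormalised posteriors:
  w_A·f_A = 0.35 × 0.19 = 0.0665
  w_B·f_B = 0.24 × 0.21 = 0.0504
  w_C·f_C = 0.41 × 0.39 = 0.1599
Evidence: 0.0665 + 0.0504 + 0.1599 = 0.2768
Responsibility of Topic B: 0.0504 / 0.2768 ≈ 0.1821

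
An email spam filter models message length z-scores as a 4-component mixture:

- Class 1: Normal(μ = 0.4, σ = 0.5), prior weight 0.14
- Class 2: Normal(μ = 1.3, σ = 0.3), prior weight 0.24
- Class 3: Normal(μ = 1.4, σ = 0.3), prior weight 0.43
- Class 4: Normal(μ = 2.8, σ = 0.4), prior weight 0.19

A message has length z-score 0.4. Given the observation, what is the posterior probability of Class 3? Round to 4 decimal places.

The responsibility of component k is π_k f_k(x) divided by Σ_j π_j f_j(x).
Evaluate each component's likelihood at the observed value:
  L_1 = 0.797885
  L_2 = 0.0147728
  L_3 = 0.00514093
  L_4 = 1.51897e-08
Prior × likelihood for each component:
  π_1·L_1 = 0.14 × 0.797885 = 0.111704
  π_2·L_2 = 0.24 × 0.0147728 = 0.00354548
  π_3·L_3 = 0.43 × 0.00514093 = 0.0022106
  π_4·L_4 = 0.19 × 1.51897e-08 = 2.88604e-09
Marginal: 0.111704 + 0.00354548 + 0.0022106 + 2.88604e-09 = 0.11746
Responsibility of Class 3: 0.0022106 / 0.11746 ≈ 0.0188

0.0188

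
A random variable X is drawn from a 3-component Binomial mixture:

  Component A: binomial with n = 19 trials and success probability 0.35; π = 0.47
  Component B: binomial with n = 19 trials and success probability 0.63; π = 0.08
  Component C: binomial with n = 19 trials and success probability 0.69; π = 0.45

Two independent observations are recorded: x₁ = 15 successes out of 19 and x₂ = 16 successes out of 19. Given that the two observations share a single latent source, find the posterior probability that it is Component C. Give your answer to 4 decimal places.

0.9647

P(component k | x) = π_k·f_k(x) / marginal(x), where marginal(x) = Σ_j π_j·f_j(x).
Since both observations come from the same component, the likelihood for component k is f_k(x₁)·f_k(x₂).
  f_A = [C(19,15)·0.35^15·0.65^4 = 3876·1.44884e-07·0.178506 = 0.000100244] × [1.34944e-05] = 1.35273e-09
  f_B = [C(19,15)·0.63^15·0.37^4 = 3876·0.000977481·0.0187416 = 0.0710066] × [0.0302258] = 0.00214623
  f_C = [C(19,15)·0.69^15·0.31^4 = 3876·0.00382592·0.00923521 = 0.136952] × [0.0762069] = 0.0104367
Unnormalised posteriors:
  π_A·f_A = 0.47 × 1.35273e-09 = 6.35782e-10
  π_B·f_B = 0.08 × 0.00214623 = 0.000171699
  π_C·f_C = 0.45 × 0.0104367 = 0.00469649
Marginal: 6.35782e-10 + 0.000171699 + 0.00469649 = 0.00486819
Responsibility of Component C: 0.00469649 / 0.00486819 ≈ 0.9647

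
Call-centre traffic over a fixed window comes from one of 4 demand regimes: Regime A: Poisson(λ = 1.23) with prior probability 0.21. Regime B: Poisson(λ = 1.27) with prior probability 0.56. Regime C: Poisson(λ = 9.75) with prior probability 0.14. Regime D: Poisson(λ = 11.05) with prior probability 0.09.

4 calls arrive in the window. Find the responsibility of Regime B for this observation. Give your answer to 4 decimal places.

By Bayes' theorem, P(k | x) = w_k f_k(x) / Σ_j w_j f_j(x).
Poisson probabilities:
  p_A = e^(−1.23)·1.23^4/4! = 0.0278758
  p_B = e^(−1.27)·1.27^4/4! = 0.0304404
  p_C = e^(−9.75)·9.75^4/4! = 0.0219501
  p_D = e^(−11.05)·11.05^4/4! = 0.00986924
Prior × likelihood for each component:
  w_A·p_A = 0.21 × 0.0278758 = 0.00585391
  w_B·p_B = 0.56 × 0.0304404 = 0.0170466
  w_C·p_C = 0.14 × 0.0219501 = 0.00307301
  w_D·p_D = 0.09 × 0.00986924 = 0.000888232
Normaliser: 0.00585391 + 0.0170466 + 0.00307301 + 0.000888232 = 0.0268618
P(Regime B | 4 calls) ≈ 0.6346

0.6346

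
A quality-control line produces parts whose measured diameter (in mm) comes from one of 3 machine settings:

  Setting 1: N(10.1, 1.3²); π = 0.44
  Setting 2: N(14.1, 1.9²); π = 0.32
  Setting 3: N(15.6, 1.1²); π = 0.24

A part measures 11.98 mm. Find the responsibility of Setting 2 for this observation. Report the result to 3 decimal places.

Posterior ∝ prior × likelihood, so P(k | x) ∝ w_k f_k(x); normalise over all components.
Evaluate each component's likelihood at the observed value:
  p_1 = (1/(1.3·√(2π)))·exp(−(11.98−10.1)²/(2·1.3²)) = 0.306879·exp(-1.04568) = 0.107853
  p_2 = (1/(1.9·√(2π)))·exp(−(11.98−14.1)²/(2·1.9²)) = 0.209970·exp(-0.62249) = 0.112671
  p_3 = (1/(1.1·√(2π)))·exp(−(11.98−15.6)²/(2·1.1²)) = 0.362675·exp(-5.41504) = 0.0016136
Unnormalised posteriors:
  w_1·p_1 = 0.44 × 0.107853 = 0.0474555
  w_2·p_2 = 0.32 × 0.112671 = 0.0360546
  w_3·p_3 = 0.24 × 0.0016136 = 0.000387263
Denominator: 0.0474555 + 0.0360546 + 0.000387263 = 0.0838974
So the posterior for Setting 2 is 0.0360546 / 0.0838974 ≈ 0.430.

0.430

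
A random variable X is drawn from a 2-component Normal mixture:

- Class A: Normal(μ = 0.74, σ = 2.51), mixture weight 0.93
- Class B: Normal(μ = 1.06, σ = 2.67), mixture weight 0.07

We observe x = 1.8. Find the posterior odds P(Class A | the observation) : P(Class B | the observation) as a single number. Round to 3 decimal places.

Since P(k|x) ∝ π_k f_k(x), the posterior odds are π_i f_i(x) / (π_j f_j(x)).
Component likelihoods at x = 1.8:
  f_A = 0.145381
  f_B = 0.143787
Odds = (0.93/0.07) × (0.145381/0.143787) = 13.2857 × 1.01109 ≈ 13.433

13.433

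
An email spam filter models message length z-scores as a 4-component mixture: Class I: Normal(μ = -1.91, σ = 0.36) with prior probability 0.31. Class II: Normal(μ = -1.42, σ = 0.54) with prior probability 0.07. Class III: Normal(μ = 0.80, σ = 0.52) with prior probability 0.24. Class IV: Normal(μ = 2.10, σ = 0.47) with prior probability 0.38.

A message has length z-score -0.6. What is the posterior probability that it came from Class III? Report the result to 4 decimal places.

P(component k | x) = w_k·f_k(x) / marginal(x), where marginal(x) = Σ_j w_j·f_j(x).
Component likelihoods at x = -0.6:
  L_I = (1/(0.36·√(2π)))·exp(−(-0.6−-1.91)²/(2·0.36²)) = 1.108173·exp(-6.62076) = 0.00147656
  L_II = (1/(0.54·√(2π)))·exp(−(-0.6−-1.42)²/(2·0.54²)) = 0.738782·exp(-1.15295) = 0.233237
  L_III = (1/(0.52·√(2π)))·exp(−(-0.6−0.80)²/(2·0.52²)) = 0.767197·exp(-3.62426) = 0.0204602
  L_IV = (1/(0.47·√(2π)))·exp(−(-0.6−2.10)²/(2·0.47²)) = 0.848813·exp(-16.50068) = 5.78973e-08
Multiply by the mixture weights:
  w_I·L_I = 0.31 × 0.00147656 = 0.000457732
  w_II·L_II = 0.07 × 0.233237 = 0.0163266
  w_III·L_III = 0.24 × 0.0204602 = 0.00491045
  w_IV·L_IV = 0.38 × 5.78973e-08 = 2.2001e-08
Sum: 0.000457732 + 0.0163266 + 0.00491045 + 2.2001e-08 = 0.0216948
So the posterior for Class III is 0.00491045 / 0.0216948 ≈ 0.2263.

0.2263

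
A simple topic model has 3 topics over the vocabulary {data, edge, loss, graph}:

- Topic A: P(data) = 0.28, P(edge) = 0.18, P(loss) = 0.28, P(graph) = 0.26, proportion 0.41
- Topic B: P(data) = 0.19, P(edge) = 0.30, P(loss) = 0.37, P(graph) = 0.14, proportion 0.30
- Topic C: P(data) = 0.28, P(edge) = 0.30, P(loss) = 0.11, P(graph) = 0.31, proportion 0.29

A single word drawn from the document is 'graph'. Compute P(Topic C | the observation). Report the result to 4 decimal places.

0.3769

The responsibility of component k is P(Z=k) f_k(x) divided by Σ_j P(Z=j) f_j(x).
Component likelihoods at x = 'graph':
  L_A = 0.26
  L_B = 0.14
  L_C = 0.31
Unnormalised posteriors:
  P(Z=A)·L_A = 0.41 × 0.26 = 0.1066
  P(Z=B)·L_B = 0.30 × 0.14 = 0.042
  P(Z=C)·L_C = 0.29 × 0.31 = 0.0899
Evidence: 0.1066 + 0.042 + 0.0899 = 0.2385
Responsibility of Topic C: 0.0899 / 0.2385 ≈ 0.3769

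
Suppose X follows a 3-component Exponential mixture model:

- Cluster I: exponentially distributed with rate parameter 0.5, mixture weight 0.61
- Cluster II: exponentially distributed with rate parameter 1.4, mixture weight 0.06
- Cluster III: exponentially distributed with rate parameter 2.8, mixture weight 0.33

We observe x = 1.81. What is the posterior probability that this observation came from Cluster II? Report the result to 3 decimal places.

0.049

The responsibility of component k is π_k f_k(x) divided by Σ_j π_j f_j(x).
Evaluate each component's likelihood at the observed value:
  p_I = 0.5·e^(−0.5·1.81) = 0.5·e^(−0.9050) = 0.202271
  p_II = 1.4·e^(−1.4·1.81) = 1.4·e^(−2.5340) = 0.111077
  p_III = 2.8·e^(−2.8·1.81) = 2.8·e^(−5.0680) = 0.017626
Multiply by the mixture weights:
  π_I·p_I = 0.61 × 0.202271 = 0.123385
  π_II·p_II = 0.06 × 0.111077 = 0.00666465
  π_III·p_III = 0.33 × 0.017626 = 0.00581658
Evidence: 0.123385 + 0.00666465 + 0.00581658 = 0.135866
Responsibility of Cluster II: 0.00666465 / 0.135866 ≈ 0.049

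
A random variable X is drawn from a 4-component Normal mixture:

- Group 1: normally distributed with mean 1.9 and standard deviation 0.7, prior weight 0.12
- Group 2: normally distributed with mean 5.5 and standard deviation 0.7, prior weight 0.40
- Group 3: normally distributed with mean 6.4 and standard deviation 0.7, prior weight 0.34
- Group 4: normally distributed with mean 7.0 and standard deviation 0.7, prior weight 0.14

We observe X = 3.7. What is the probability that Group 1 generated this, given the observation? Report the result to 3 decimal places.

0.228

The responsibility of component k is w_k f_k(x) divided by Σ_j w_j f_j(x).
Evaluate each component's likelihood at the observed value:
  p_1 = (1/(0.7·√(2π)))·exp(−(3.7−1.9)²/(2·0.7²)) = 0.569918·exp(-3.30612) = 0.0208921
  p_2 = (1/(0.7·√(2π)))·exp(−(3.7−5.5)²/(2·0.7²)) = 0.569918·exp(-3.30612) = 0.0208921
  p_3 = (1/(0.7·√(2π)))·exp(−(3.7−6.4)²/(2·0.7²)) = 0.569918·exp(-7.43878) = 0.000335114
  p_4 = (1/(0.7·√(2π)))·exp(−(3.7−7.0)²/(2·0.7²)) = 0.569918·exp(-11.11224) = 8.50796e-06
Unnormalised posteriors:
  w_1·p_1 = 0.12 × 0.0208921 = 0.00250705
  w_2·p_2 = 0.40 × 0.0208921 = 0.00835682
  w_3·p_3 = 0.34 × 0.000335114 = 0.000113939
  w_4·p_4 = 0.14 × 8.50796e-06 = 1.19111e-06
Evidence: 0.00250705 + 0.00835682 + 0.000113939 + 1.19111e-06 = 0.010979
P(Group 1 | the observation) = 0.00250705 / 0.010979 ≈ 0.228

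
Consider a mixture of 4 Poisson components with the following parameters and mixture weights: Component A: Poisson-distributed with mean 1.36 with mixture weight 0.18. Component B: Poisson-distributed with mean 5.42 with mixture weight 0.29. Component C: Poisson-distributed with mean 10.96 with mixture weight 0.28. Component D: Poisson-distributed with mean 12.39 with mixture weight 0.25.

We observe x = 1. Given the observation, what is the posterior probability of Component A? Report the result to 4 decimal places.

By Bayes' theorem, P(k | x) = P(Z=k) f_k(x) / Σ_j P(Z=j) f_j(x).
Component likelihoods at x = 1:
  p_A = e^(−1.36)·1.36^1/1! = 0.349059
  p_B = e^(−5.42)·5.42^1/1! = 0.0239951
  p_C = e^(−10.96)·10.96^1/1! = 0.000190521
  p_D = e^(−12.39)·12.39^1/1! = 5.15422e-05
Unnormalised posteriors:
  P(Z=A)·p_A = 0.18 × 0.349059 = 0.0628306
  P(Z=B)·p_B = 0.29 × 0.0239951 = 0.00695859
  P(Z=C)·p_C = 0.28 × 0.000190521 = 5.33459e-05
  P(Z=D)·p_D = 0.25 × 5.15422e-05 = 1.28855e-05
Denominator: 0.0628306 + 0.00695859 + 5.33459e-05 + 1.28855e-05 = 0.0698554
P(Component A | data) ≈ 0.8994

0.8994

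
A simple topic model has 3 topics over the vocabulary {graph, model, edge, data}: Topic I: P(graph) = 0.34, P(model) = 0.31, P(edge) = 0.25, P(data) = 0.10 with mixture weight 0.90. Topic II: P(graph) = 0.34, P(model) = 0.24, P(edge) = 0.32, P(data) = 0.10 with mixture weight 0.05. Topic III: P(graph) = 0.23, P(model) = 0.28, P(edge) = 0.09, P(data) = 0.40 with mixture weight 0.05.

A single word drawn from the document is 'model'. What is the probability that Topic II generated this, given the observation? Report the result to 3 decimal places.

By Bayes' theorem, P(k | x) = π_k f_k(x) / Σ_j π_j f_j(x).
Categorical probabilities:
  L_I = 0.31
  L_II = 0.24
  L_III = 0.28
Weight by the priors:
  π_I·L_I = 0.90 × 0.31 = 0.279
  π_II·L_II = 0.05 × 0.24 = 0.012
  π_III·L_III = 0.05 × 0.28 = 0.014
Normaliser: 0.279 + 0.012 + 0.014 = 0.305
P(Topic II | the observation) ≈ 0.039

0.039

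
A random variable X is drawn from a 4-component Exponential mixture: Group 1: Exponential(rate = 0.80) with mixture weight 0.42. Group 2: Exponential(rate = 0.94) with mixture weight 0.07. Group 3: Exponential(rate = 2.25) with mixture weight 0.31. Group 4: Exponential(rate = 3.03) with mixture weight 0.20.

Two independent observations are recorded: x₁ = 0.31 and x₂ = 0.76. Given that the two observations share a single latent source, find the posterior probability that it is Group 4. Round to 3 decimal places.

By Bayes' theorem, P(k | x) = π_k f_k(x) / Σ_j π_j f_j(x).
Since both observations come from the same component, the likelihood for component k is f_k(x₁)·f_k(x₂).
  f_1 = [0.624288] × [0.435551] = 0.271909
  f_2 = [0.702384] × [0.460117] = 0.323178
  f_3 = [1.12011] × [0.406948] = 0.455828
  f_4 = [1.18443] × [0.302935] = 0.358806
Weight by the priors:
  π_1·f_1 = 0.42 × 0.271909 = 0.114202
  π_2·f_2 = 0.07 × 0.323178 = 0.0226225
  π_3·f_3 = 0.31 × 0.455828 = 0.141307
  π_4·f_4 = 0.20 × 0.358806 = 0.0717611
Denominator: 0.114202 + 0.0226225 + 0.141307 + 0.0717611 = 0.349892
P(Group 4 | x₁, x₂) ≈ 0.205

0.205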